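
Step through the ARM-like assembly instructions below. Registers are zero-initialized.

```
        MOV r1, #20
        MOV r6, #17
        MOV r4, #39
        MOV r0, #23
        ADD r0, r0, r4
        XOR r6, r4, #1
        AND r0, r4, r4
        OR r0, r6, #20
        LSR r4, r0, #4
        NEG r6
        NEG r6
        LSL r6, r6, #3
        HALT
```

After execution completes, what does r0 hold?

54

MOV r1, #20 → r1=20
MOV r6, #17 → r6=17
MOV r4, #39 → r4=39
MOV r0, #23 → r0=23
ADD r0, r0, r4 → r0=23+39=62
XOR r6, r4, #1 → r6=39^1=38
AND r0, r4, r4 → r0=39&39=39
OR r0, r6, #20 → r0=38|20=54
LSR r4, r0, #4 → r4=54>>4=3
NEG r6 → r6=-(38)=-38
NEG r6 → r6=-(-38)=38
LSL r6, r6, #3 → r6=38<<3=304
halt.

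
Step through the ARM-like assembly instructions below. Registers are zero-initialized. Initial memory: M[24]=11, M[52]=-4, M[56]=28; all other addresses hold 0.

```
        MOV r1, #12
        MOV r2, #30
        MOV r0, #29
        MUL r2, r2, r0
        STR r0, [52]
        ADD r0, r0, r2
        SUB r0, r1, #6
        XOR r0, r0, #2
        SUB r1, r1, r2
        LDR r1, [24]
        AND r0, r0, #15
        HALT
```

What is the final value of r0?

r1=12
r2=30
r0=29
r2=30*29=870
STR r0, [52] → M[52]=29
r0=29+870=899
r0=12-6=6
r0=6^2=4
r1=12-870=-858
r1=M[24]=11
r0=4&15=4
halt.

4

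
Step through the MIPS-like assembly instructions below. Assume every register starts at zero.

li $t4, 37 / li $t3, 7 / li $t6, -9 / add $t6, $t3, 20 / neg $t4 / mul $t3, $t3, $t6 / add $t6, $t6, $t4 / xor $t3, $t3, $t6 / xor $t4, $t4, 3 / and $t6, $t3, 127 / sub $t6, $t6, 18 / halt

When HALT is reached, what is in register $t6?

57

after li $t4, 37: $t4=37
after li $t3, 7: $t3=7
after li $t6, -9: $t6=-9
after add $t6, $t3, 20: $t6=7+20=27
after neg $t4: $t4=-(37)=-37
after mul $t3, $t3, $t6: $t3=7*27=189
after add $t6, $t6, $t4: $t6=27+(-37)=-10
after xor $t3, $t3, $t6: $t3=189^(-10)=-181
after xor $t4, $t4, 3: $t4=(-37)^3=-40
after and $t6, $t3, 127: $t6=(-181)&127=75
after sub $t6, $t6, 18: $t6=75-18=57
halt.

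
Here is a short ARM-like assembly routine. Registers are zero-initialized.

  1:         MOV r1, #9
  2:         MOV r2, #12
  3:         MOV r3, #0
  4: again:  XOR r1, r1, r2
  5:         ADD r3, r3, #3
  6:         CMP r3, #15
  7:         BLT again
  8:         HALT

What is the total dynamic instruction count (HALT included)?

r1=9
r2=12
r3=0
r1=9^12=5
r3=0+3=3
CMP r3, #15  (cmp 3,15)
BLT again: taken
r1=5^12=9
r3=3+3=6
CMP r3, #15  (cmp 6,15)
BLT again: taken
r1=9^12=5
r3=6+3=9
CMP r3, #15  (cmp 9,15)
BLT again: taken
r1=5^12=9
r3=9+3=12
CMP r3, #15  (cmp 12,15)
BLT again: taken
r1=9^12=5
r3=12+3=15
CMP r3, #15  (cmp 15,15)
BLT again: not taken
halt.
Total executed instructions: 24.

24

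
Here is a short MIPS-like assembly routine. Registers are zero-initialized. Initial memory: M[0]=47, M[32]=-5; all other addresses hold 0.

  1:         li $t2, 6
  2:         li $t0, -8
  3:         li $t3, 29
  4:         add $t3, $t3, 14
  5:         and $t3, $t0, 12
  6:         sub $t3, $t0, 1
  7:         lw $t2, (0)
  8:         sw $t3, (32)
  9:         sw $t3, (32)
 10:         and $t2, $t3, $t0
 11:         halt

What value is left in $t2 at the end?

-16

after li $t2, 6: $t2=6
after li $t0, -8: $t0=-8
after li $t3, 29: $t3=29
after add $t3, $t3, 14: $t3=29+14=43
after and $t3, $t0, 12: $t3=(-8)&12=8
after sub $t3, $t0, 1: $t3=(-8)-1=-9
after lw $t2, (0): $t2=M[0]=47
sw $t3, (32) → M[32]=-9
sw $t3, (32) → M[32]=-9
after and $t2, $t3, $t0: $t2=(-9)&(-8)=-16
halt.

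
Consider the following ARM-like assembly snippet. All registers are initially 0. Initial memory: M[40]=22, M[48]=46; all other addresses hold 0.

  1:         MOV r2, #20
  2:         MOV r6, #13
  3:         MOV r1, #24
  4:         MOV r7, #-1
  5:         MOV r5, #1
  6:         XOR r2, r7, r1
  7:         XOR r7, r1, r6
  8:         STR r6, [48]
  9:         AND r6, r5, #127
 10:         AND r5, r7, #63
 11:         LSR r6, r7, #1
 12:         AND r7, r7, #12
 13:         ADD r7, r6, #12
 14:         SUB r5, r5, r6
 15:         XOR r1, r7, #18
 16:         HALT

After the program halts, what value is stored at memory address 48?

13

r2=20
r6=13
r1=24
r7=-1
r5=1
r2=(-1)^24=-25
r7=24^13=21
STR r6, [48] → M[48]=13
r6=1&127=1
r5=21&63=21
r6=21>>1=10
r7=21&12=4
r7=10+12=22
r5=21-10=11
r1=22^18=4
halt.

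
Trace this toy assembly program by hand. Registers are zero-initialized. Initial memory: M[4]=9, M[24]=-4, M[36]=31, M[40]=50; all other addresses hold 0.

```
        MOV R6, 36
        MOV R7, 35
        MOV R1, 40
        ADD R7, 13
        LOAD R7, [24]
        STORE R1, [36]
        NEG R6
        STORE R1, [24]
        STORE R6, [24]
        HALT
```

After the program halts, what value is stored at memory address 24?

R6=36
R7=35
R1=40
R7=35+13=48
R7=M[24]=-4
STORE R1, [36] → M[36]=40
R6=-(36)=-36
STORE R1, [24] → M[24]=40
STORE R6, [24] → M[24]=-36
halt.

-36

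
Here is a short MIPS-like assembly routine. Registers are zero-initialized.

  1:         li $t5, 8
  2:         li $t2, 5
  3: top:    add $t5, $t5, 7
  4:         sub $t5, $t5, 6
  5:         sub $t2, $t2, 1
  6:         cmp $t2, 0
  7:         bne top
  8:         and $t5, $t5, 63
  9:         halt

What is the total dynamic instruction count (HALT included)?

29

$t5=8
$t2=5
$t5=8+7=15
$t5=15-6=9
$t2=5-1=4
cmp $t2, 0  (cmp 4,0)
bne top: taken
$t5=9+7=16
$t5=16-6=10
$t2=4-1=3
cmp $t2, 0  (cmp 3,0)
bne top: taken
$t5=10+7=17
$t5=17-6=11
$t2=3-1=2
cmp $t2, 0  (cmp 2,0)
bne top: taken
$t5=11+7=18
$t5=18-6=12
$t2=2-1=1
cmp $t2, 0  (cmp 1,0)
bne top: taken
$t5=12+7=19
$t5=19-6=13
$t2=1-1=0
cmp $t2, 0  (cmp 0,0)
bne top: not taken
$t5=13&63=13
halt.
Total executed instructions: 29.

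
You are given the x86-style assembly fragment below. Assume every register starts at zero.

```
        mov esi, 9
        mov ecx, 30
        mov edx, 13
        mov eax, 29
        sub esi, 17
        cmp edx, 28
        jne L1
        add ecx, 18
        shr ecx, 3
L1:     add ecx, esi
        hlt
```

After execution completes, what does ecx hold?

after mov esi, 9: esi=9
after mov ecx, 30: ecx=30
after mov edx, 13: edx=13
after mov eax, 29: eax=29
after sub esi, 17: esi=9-17=-8
cmp edx, 28  (cmp 13,28)
jne L1: taken
after add ecx, esi: ecx=30+(-8)=22
halt.

22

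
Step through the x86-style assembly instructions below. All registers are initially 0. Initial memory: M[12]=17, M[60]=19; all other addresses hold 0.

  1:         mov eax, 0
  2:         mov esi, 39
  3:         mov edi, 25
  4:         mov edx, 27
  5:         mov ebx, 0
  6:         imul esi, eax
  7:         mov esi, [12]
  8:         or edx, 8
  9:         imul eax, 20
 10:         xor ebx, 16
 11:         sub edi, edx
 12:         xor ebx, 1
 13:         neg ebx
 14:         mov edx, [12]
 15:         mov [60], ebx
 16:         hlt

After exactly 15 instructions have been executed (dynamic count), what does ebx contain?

mov eax, 0 → eax=0
mov esi, 39 → esi=39
mov edi, 25 → edi=25
mov edx, 27 → edx=27
mov ebx, 0 → ebx=0
imul esi, eax → esi=39*0=0
mov esi, [12] → esi=M[12]=17
or edx, 8 → edx=27|8=27
imul eax, 20 → eax=0*20=0
xor ebx, 16 → ebx=0^16=16
sub edi, edx → edi=25-27=-2
xor ebx, 1 → ebx=16^1=17
neg ebx → ebx=-(17)=-17
mov edx, [12] → edx=M[12]=17
mov [60], ebx → M[60]=-17
After step 15: ebx = -17.

-17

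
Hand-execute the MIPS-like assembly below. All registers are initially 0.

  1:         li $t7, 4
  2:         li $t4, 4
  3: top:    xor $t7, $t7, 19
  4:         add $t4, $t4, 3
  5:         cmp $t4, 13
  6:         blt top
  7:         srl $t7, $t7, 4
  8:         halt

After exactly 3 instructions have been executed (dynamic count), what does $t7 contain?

li $t7, 4 → $t7=4
li $t4, 4 → $t4=4
xor $t7, $t7, 19 → $t7=4^19=23
After step 3: $t7 = 23.

23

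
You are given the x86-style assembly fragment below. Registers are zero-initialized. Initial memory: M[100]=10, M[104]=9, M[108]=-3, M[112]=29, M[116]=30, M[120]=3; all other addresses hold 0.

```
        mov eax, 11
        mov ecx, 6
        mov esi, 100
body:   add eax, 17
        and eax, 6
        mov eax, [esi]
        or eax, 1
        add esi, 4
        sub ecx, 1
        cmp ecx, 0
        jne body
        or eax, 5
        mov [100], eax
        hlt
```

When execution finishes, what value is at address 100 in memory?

7

eax=11
ecx=6
esi=100
eax=11+17=28
eax=28&6=4
eax=M[100]=10
eax=10|1=11
esi=100+4=104
ecx=6-1=5
cmp ecx, 0  (cmp 5,0)
jne body: taken
eax=11+17=28
eax=28&6=4
eax=M[104]=9
eax=9|1=9
esi=104+4=108
ecx=5-1=4
cmp ecx, 0  (cmp 4,0)
jne body: taken
eax=9+17=26
eax=26&6=2
eax=M[108]=-3
eax=(-3)|1=-3
esi=108+4=112
ecx=4-1=3
cmp ecx, 0  (cmp 3,0)
jne body: taken
eax=(-3)+17=14
eax=14&6=6
eax=M[112]=29
eax=29|1=29
esi=112+4=116
ecx=3-1=2
cmp ecx, 0  (cmp 2,0)
jne body: taken
eax=29+17=46
eax=46&6=6
eax=M[116]=30
eax=30|1=31
esi=116+4=120
ecx=2-1=1
cmp ecx, 0  (cmp 1,0)
jne body: taken
eax=31+17=48
eax=48&6=0
eax=M[120]=3
eax=3|1=3
esi=120+4=124
ecx=1-1=0
cmp ecx, 0  (cmp 0,0)
jne body: not taken
eax=3|5=7
mov [100], eax → M[100]=7
halt.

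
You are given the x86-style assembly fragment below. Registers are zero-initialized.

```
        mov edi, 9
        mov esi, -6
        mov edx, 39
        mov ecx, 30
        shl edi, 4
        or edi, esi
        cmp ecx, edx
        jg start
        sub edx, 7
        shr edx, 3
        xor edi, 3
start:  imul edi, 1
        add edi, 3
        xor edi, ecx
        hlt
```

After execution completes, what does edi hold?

-30

mov edi, 9 → edi=9
mov esi, -6 → esi=-6
mov edx, 39 → edx=39
mov ecx, 30 → ecx=30
shl edi, 4 → edi=9<<4=144
or edi, esi → edi=144|(-6)=-6
cmp ecx, edx  (cmp 30,39)
jg start: not taken
sub edx, 7 → edx=39-7=32
shr edx, 3 → edx=32>>3=4
xor edi, 3 → edi=(-6)^3=-7
imul edi, 1 → edi=(-7)*1=-7
add edi, 3 → edi=(-7)+3=-4
xor edi, ecx → edi=(-4)^30=-30
halt.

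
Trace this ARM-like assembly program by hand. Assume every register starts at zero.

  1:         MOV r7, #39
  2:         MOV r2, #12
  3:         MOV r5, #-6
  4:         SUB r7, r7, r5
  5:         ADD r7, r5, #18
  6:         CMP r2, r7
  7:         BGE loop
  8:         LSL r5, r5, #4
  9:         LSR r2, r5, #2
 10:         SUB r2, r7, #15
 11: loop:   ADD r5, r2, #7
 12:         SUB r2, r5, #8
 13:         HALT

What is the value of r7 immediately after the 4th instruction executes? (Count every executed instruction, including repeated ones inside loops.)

r7=39
r2=12
r5=-6
r7=39-(-6)=45
After step 4: r7 = 45.

45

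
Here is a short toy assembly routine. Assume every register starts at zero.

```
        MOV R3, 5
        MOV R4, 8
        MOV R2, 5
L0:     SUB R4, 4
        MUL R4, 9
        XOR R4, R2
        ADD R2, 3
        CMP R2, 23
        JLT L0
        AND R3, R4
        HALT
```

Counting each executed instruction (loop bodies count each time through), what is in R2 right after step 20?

R3=5
R4=8
R2=5
R4=8-4=4
R4=4*9=36
R4=36^5=33
R2=5+3=8
CMP R2, 23  (cmp 8,23)
JLT L0: taken
R4=33-4=29
R4=29*9=261
R4=261^8=269
R2=8+3=11
CMP R2, 23  (cmp 11,23)
JLT L0: taken
R4=269-4=265
R4=265*9=2385
R4=2385^11=2394
R2=11+3=14
CMP R2, 23  (cmp 14,23)
After step 20: R2 = 14.

14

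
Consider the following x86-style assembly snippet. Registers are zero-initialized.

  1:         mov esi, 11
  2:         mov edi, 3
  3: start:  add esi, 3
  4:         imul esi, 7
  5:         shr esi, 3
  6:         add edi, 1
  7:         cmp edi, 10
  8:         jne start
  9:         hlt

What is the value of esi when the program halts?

14

after mov esi, 11: esi=11
after mov edi, 3: edi=3
after add esi, 3: esi=11+3=14
after imul esi, 7: esi=14*7=98
after shr esi, 3: esi=98>>3=12
after add edi, 1: edi=3+1=4
cmp edi, 10  (cmp 4,10)
jne start: taken
after add esi, 3: esi=12+3=15
after imul esi, 7: esi=15*7=105
after shr esi, 3: esi=105>>3=13
after add edi, 1: edi=4+1=5
cmp edi, 10  (cmp 5,10)
jne start: taken
after add esi, 3: esi=13+3=16
after imul esi, 7: esi=16*7=112
after shr esi, 3: esi=112>>3=14
after add edi, 1: edi=5+1=6
cmp edi, 10  (cmp 6,10)
jne start: taken
after add esi, 3: esi=14+3=17
after imul esi, 7: esi=17*7=119
after shr esi, 3: esi=119>>3=14
after add edi, 1: edi=6+1=7
cmp edi, 10  (cmp 7,10)
jne start: taken
after add esi, 3: esi=14+3=17
after imul esi, 7: esi=17*7=119
after shr esi, 3: esi=119>>3=14
after add edi, 1: edi=7+1=8
cmp edi, 10  (cmp 8,10)
jne start: taken
after add esi, 3: esi=14+3=17
after imul esi, 7: esi=17*7=119
after shr esi, 3: esi=119>>3=14
after add edi, 1: edi=8+1=9
cmp edi, 10  (cmp 9,10)
jne start: taken
after add esi, 3: esi=14+3=17
after imul esi, 7: esi=17*7=119
after shr esi, 3: esi=119>>3=14
after add edi, 1: edi=9+1=10
cmp edi, 10  (cmp 10,10)
jne start: not taken
halt.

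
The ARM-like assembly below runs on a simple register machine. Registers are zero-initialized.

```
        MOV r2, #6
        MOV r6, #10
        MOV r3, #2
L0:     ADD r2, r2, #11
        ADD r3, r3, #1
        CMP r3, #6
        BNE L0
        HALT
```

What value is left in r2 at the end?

50

after MOV r2, #6: r2=6
after MOV r6, #10: r6=10
after MOV r3, #2: r3=2
after ADD r2, r2, #11: r2=6+11=17
after ADD r3, r3, #1: r3=2+1=3
CMP r3, #6  (cmp 3,6)
BNE L0: taken
after ADD r2, r2, #11: r2=17+11=28
after ADD r3, r3, #1: r3=3+1=4
CMP r3, #6  (cmp 4,6)
BNE L0: taken
after ADD r2, r2, #11: r2=28+11=39
after ADD r3, r3, #1: r3=4+1=5
CMP r3, #6  (cmp 5,6)
BNE L0: taken
after ADD r2, r2, #11: r2=39+11=50
after ADD r3, r3, #1: r3=5+1=6
CMP r3, #6  (cmp 6,6)
BNE L0: not taken
halt.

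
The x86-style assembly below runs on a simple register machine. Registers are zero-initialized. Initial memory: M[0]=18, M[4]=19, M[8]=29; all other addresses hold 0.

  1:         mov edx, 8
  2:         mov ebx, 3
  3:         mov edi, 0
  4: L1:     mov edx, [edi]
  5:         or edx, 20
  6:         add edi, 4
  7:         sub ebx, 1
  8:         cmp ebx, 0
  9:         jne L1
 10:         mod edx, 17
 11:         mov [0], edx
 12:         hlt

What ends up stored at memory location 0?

edx=8
ebx=3
edi=0
edx=M[0]=18
edx=18|20=22
edi=0+4=4
ebx=3-1=2
cmp ebx, 0  (cmp 2,0)
jne L1: taken
edx=M[4]=19
edx=19|20=23
edi=4+4=8
ebx=2-1=1
cmp ebx, 0  (cmp 1,0)
jne L1: taken
edx=M[8]=29
edx=29|20=29
edi=8+4=12
ebx=1-1=0
cmp ebx, 0  (cmp 0,0)
jne L1: not taken
edx=29%17=12
mov [0], edx → M[0]=12
halt.

12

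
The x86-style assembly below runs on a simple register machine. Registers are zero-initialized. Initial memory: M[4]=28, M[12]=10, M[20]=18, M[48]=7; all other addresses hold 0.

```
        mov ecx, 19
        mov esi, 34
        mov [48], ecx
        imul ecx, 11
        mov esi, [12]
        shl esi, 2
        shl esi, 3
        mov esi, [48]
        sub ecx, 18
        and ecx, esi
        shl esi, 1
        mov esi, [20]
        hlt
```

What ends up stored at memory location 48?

19

after mov ecx, 19: ecx=19
after mov esi, 34: esi=34
mov [48], ecx → M[48]=19
after imul ecx, 11: ecx=19*11=209
after mov esi, [12]: esi=M[12]=10
after shl esi, 2: esi=10<<2=40
after shl esi, 3: esi=40<<3=320
after mov esi, [48]: esi=M[48]=19
after sub ecx, 18: ecx=209-18=191
after and ecx, esi: ecx=191&19=19
after shl esi, 1: esi=19<<1=38
after mov esi, [20]: esi=M[20]=18
halt.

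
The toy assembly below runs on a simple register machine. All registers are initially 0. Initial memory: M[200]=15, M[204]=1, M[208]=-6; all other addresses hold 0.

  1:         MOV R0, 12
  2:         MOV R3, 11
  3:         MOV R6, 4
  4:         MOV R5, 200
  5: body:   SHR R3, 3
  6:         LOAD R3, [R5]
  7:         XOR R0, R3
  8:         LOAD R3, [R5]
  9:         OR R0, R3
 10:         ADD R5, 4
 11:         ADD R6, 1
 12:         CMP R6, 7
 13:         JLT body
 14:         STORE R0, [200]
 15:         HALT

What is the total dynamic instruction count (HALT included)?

33

R0=12
R3=11
R6=4
R5=200
R3=11>>3=1
R3=M[200]=15
R0=12^15=3
R3=M[200]=15
R0=3|15=15
R5=200+4=204
R6=4+1=5
CMP R6, 7  (cmp 5,7)
JLT body: taken
R3=15>>3=1
R3=M[204]=1
R0=15^1=14
R3=M[204]=1
R0=14|1=15
R5=204+4=208
R6=5+1=6
CMP R6, 7  (cmp 6,7)
JLT body: taken
R3=1>>3=0
R3=M[208]=-6
R0=15^(-6)=-11
R3=M[208]=-6
R0=(-11)|(-6)=-1
R5=208+4=212
R6=6+1=7
CMP R6, 7  (cmp 7,7)
JLT body: not taken
STORE R0, [200] → M[200]=-1
halt.
Total executed instructions: 33.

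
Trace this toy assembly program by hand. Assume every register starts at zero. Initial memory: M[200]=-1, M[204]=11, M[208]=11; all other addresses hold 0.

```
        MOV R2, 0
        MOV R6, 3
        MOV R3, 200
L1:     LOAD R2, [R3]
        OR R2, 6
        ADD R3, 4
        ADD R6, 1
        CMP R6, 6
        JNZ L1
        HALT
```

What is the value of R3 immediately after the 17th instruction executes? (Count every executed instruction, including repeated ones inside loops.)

208

after MOV R2, 0: R2=0
after MOV R6, 3: R6=3
after MOV R3, 200: R3=200
after LOAD R2, [R3]: R2=M[200]=-1
after OR R2, 6: R2=(-1)|6=-1
after ADD R3, 4: R3=200+4=204
after ADD R6, 1: R6=3+1=4
CMP R6, 6  (cmp 4,6)
JNZ L1: taken
after LOAD R2, [R3]: R2=M[204]=11
after OR R2, 6: R2=11|6=15
after ADD R3, 4: R3=204+4=208
after ADD R6, 1: R6=4+1=5
CMP R6, 6  (cmp 5,6)
JNZ L1: taken
after LOAD R2, [R3]: R2=M[208]=11
after OR R2, 6: R2=11|6=15
After step 17: R3 = 208.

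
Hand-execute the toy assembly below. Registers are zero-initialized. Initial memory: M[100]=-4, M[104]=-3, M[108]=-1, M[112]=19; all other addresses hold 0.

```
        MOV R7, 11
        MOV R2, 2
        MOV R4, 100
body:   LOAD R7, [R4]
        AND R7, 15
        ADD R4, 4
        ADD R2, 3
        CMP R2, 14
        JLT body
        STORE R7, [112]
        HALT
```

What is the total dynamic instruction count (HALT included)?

after MOV R7, 11: R7=11
after MOV R2, 2: R2=2
after MOV R4, 100: R4=100
after LOAD R7, [R4]: R7=M[100]=-4
after AND R7, 15: R7=(-4)&15=12
after ADD R4, 4: R4=100+4=104
after ADD R2, 3: R2=2+3=5
CMP R2, 14  (cmp 5,14)
JLT body: taken
after LOAD R7, [R4]: R7=M[104]=-3
after AND R7, 15: R7=(-3)&15=13
after ADD R4, 4: R4=104+4=108
after ADD R2, 3: R2=5+3=8
CMP R2, 14  (cmp 8,14)
JLT body: taken
after LOAD R7, [R4]: R7=M[108]=-1
after AND R7, 15: R7=(-1)&15=15
after ADD R4, 4: R4=108+4=112
after ADD R2, 3: R2=8+3=11
CMP R2, 14  (cmp 11,14)
JLT body: taken
after LOAD R7, [R4]: R7=M[112]=19
after AND R7, 15: R7=19&15=3
after ADD R4, 4: R4=112+4=116
after ADD R2, 3: R2=11+3=14
CMP R2, 14  (cmp 14,14)
JLT body: not taken
STORE R7, [112] → M[112]=3
halt.
Total executed instructions: 29.

29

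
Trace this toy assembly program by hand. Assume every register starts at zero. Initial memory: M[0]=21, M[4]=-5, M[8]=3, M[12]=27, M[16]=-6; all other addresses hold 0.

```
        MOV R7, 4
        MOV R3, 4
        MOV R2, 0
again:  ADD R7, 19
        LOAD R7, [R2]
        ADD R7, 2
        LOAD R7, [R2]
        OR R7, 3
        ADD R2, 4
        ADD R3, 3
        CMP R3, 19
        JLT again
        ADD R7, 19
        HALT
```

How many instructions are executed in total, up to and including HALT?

50

after MOV R7, 4: R7=4
after MOV R3, 4: R3=4
after MOV R2, 0: R2=0
after ADD R7, 19: R7=4+19=23
after LOAD R7, [R2]: R7=M[0]=21
after ADD R7, 2: R7=21+2=23
after LOAD R7, [R2]: R7=M[0]=21
after OR R7, 3: R7=21|3=23
after ADD R2, 4: R2=0+4=4
after ADD R3, 3: R3=4+3=7
CMP R3, 19  (cmp 7,19)
JLT again: taken
after ADD R7, 19: R7=23+19=42
after LOAD R7, [R2]: R7=M[4]=-5
after ADD R7, 2: R7=(-5)+2=-3
after LOAD R7, [R2]: R7=M[4]=-5
after OR R7, 3: R7=(-5)|3=-5
after ADD R2, 4: R2=4+4=8
after ADD R3, 3: R3=7+3=10
CMP R3, 19  (cmp 10,19)
JLT again: taken
after ADD R7, 19: R7=(-5)+19=14
after LOAD R7, [R2]: R7=M[8]=3
after ADD R7, 2: R7=3+2=5
after LOAD R7, [R2]: R7=M[8]=3
after OR R7, 3: R7=3|3=3
after ADD R2, 4: R2=8+4=12
after ADD R3, 3: R3=10+3=13
CMP R3, 19  (cmp 13,19)
JLT again: taken
after ADD R7, 19: R7=3+19=22
after LOAD R7, [R2]: R7=M[12]=27
after ADD R7, 2: R7=27+2=29
after LOAD R7, [R2]: R7=M[12]=27
after OR R7, 3: R7=27|3=27
after ADD R2, 4: R2=12+4=16
after ADD R3, 3: R3=13+3=16
CMP R3, 19  (cmp 16,19)
JLT again: taken
after ADD R7, 19: R7=27+19=46
after LOAD R7, [R2]: R7=M[16]=-6
after ADD R7, 2: R7=(-6)+2=-4
after LOAD R7, [R2]: R7=M[16]=-6
after OR R7, 3: R7=(-6)|3=-5
after ADD R2, 4: R2=16+4=20
after ADD R3, 3: R3=16+3=19
CMP R3, 19  (cmp 19,19)
JLT again: not taken
after ADD R7, 19: R7=(-5)+19=14
halt.
Total executed instructions: 50.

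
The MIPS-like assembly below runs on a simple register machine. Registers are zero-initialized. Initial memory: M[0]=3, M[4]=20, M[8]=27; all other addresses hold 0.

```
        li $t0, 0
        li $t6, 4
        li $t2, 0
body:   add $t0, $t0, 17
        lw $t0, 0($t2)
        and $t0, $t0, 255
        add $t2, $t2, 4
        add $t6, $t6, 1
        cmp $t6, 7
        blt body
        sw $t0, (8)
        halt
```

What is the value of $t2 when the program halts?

12

after li $t0, 0: $t0=0
after li $t6, 4: $t6=4
after li $t2, 0: $t2=0
after add $t0, $t0, 17: $t0=0+17=17
after lw $t0, 0($t2): $t0=M[0]=3
after and $t0, $t0, 255: $t0=3&255=3
after add $t2, $t2, 4: $t2=0+4=4
after add $t6, $t6, 1: $t6=4+1=5
cmp $t6, 7  (cmp 5,7)
blt body: taken
after add $t0, $t0, 17: $t0=3+17=20
after lw $t0, 0($t2): $t0=M[4]=20
after and $t0, $t0, 255: $t0=20&255=20
after add $t2, $t2, 4: $t2=4+4=8
after add $t6, $t6, 1: $t6=5+1=6
cmp $t6, 7  (cmp 6,7)
blt body: taken
after add $t0, $t0, 17: $t0=20+17=37
after lw $t0, 0($t2): $t0=M[8]=27
after and $t0, $t0, 255: $t0=27&255=27
after add $t2, $t2, 4: $t2=8+4=12
after add $t6, $t6, 1: $t6=6+1=7
cmp $t6, 7  (cmp 7,7)
blt body: not taken
sw $t0, (8) → M[8]=27
halt.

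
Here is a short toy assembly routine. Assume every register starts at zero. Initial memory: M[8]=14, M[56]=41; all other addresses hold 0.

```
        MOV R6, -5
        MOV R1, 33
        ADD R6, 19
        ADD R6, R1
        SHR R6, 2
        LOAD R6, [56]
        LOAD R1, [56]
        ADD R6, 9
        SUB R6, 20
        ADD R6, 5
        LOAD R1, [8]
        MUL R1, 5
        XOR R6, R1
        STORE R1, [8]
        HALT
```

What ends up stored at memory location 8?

after MOV R6, -5: R6=-5
after MOV R1, 33: R1=33
after ADD R6, 19: R6=(-5)+19=14
after ADD R6, R1: R6=14+33=47
after SHR R6, 2: R6=47>>2=11
after LOAD R6, [56]: R6=M[56]=41
after LOAD R1, [56]: R1=M[56]=41
after ADD R6, 9: R6=41+9=50
after SUB R6, 20: R6=50-20=30
after ADD R6, 5: R6=30+5=35
after LOAD R1, [8]: R1=M[8]=14
after MUL R1, 5: R1=14*5=70
after XOR R6, R1: R6=35^70=101
STORE R1, [8] → M[8]=70
halt.

70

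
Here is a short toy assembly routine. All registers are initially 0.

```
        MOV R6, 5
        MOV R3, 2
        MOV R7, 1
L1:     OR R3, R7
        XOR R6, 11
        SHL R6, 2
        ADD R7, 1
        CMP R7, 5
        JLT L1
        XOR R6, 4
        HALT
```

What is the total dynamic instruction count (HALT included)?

R6=5
R3=2
R7=1
R3=2|1=3
R6=5^11=14
R6=14<<2=56
R7=1+1=2
CMP R7, 5  (cmp 2,5)
JLT L1: taken
R3=3|2=3
R6=56^11=51
R6=51<<2=204
R7=2+1=3
CMP R7, 5  (cmp 3,5)
JLT L1: taken
R3=3|3=3
R6=204^11=199
R6=199<<2=796
R7=3+1=4
CMP R7, 5  (cmp 4,5)
JLT L1: taken
R3=3|4=7
R6=796^11=791
R6=791<<2=3164
R7=4+1=5
CMP R7, 5  (cmp 5,5)
JLT L1: not taken
R6=3164^4=3160
halt.
Total executed instructions: 29.

29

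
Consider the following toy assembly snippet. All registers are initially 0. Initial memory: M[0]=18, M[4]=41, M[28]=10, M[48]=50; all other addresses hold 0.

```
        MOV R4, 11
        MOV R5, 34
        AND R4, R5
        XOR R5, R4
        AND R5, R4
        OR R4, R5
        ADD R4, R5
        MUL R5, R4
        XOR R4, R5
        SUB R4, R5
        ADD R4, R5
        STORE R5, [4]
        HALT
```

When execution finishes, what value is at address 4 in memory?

R4=11
R5=34
R4=11&34=2
R5=34^2=32
R5=32&2=0
R4=2|0=2
R4=2+0=2
R5=0*2=0
R4=2^0=2
R4=2-0=2
R4=2+0=2
STORE R5, [4] → M[4]=0
halt.

0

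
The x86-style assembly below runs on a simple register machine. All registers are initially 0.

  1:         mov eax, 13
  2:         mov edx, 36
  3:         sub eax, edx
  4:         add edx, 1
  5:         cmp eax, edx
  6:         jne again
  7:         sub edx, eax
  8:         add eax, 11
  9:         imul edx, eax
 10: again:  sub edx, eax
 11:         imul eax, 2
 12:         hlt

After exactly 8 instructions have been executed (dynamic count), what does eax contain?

-46

eax=13
edx=36
eax=13-36=-23
edx=36+1=37
cmp eax, edx  (cmp -23,37)
jne again: taken
edx=37-(-23)=60
eax=(-23)*2=-46
After step 8: eax = -46.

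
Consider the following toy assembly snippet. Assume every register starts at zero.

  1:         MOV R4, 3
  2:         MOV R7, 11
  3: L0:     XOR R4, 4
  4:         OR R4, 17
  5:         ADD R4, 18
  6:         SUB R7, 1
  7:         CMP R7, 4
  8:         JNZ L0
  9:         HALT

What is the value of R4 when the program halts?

229

MOV R4, 3 → R4=3
MOV R7, 11 → R7=11
XOR R4, 4 → R4=3^4=7
OR R4, 17 → R4=7|17=23
ADD R4, 18 → R4=23+18=41
SUB R7, 1 → R7=11-1=10
CMP R7, 4  (cmp 10,4)
JNZ L0: taken
XOR R4, 4 → R4=41^4=45
OR R4, 17 → R4=45|17=61
ADD R4, 18 → R4=61+18=79
SUB R7, 1 → R7=10-1=9
CMP R7, 4  (cmp 9,4)
JNZ L0: taken
XOR R4, 4 → R4=79^4=75
OR R4, 17 → R4=75|17=91
ADD R4, 18 → R4=91+18=109
SUB R7, 1 → R7=9-1=8
CMP R7, 4  (cmp 8,4)
JNZ L0: taken
XOR R4, 4 → R4=109^4=105
OR R4, 17 → R4=105|17=121
ADD R4, 18 → R4=121+18=139
SUB R7, 1 → R7=8-1=7
CMP R7, 4  (cmp 7,4)
JNZ L0: taken
XOR R4, 4 → R4=139^4=143
OR R4, 17 → R4=143|17=159
ADD R4, 18 → R4=159+18=177
SUB R7, 1 → R7=7-1=6
CMP R7, 4  (cmp 6,4)
JNZ L0: taken
XOR R4, 4 → R4=177^4=181
OR R4, 17 → R4=181|17=181
ADD R4, 18 → R4=181+18=199
SUB R7, 1 → R7=6-1=5
CMP R7, 4  (cmp 5,4)
JNZ L0: taken
XOR R4, 4 → R4=199^4=195
OR R4, 17 → R4=195|17=211
ADD R4, 18 → R4=211+18=229
SUB R7, 1 → R7=5-1=4
CMP R7, 4  (cmp 4,4)
JNZ L0: not taken
halt.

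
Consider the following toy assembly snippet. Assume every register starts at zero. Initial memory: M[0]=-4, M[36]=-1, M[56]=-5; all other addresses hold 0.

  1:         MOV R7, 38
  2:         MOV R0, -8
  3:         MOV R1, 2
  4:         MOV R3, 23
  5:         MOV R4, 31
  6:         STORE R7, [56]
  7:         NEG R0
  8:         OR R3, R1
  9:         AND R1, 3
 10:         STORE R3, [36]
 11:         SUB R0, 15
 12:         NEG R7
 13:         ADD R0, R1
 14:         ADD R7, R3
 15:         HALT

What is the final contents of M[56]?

38

R7=38
R0=-8
R1=2
R3=23
R4=31
STORE R7, [56] → M[56]=38
R0=-(-8)=8
R3=23|2=23
R1=2&3=2
STORE R3, [36] → M[36]=23
R0=8-15=-7
R7=-(38)=-38
R0=(-7)+2=-5
R7=(-38)+23=-15
halt.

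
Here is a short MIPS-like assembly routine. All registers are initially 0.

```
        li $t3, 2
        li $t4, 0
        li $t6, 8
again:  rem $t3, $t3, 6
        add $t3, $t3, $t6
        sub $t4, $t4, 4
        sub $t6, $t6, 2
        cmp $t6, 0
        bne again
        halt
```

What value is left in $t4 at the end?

-16

$t3=2
$t4=0
$t6=8
$t3=2%6=2
$t3=2+8=10
$t4=0-4=-4
$t6=8-2=6
cmp $t6, 0  (cmp 6,0)
bne again: taken
$t3=10%6=4
$t3=4+6=10
$t4=(-4)-4=-8
$t6=6-2=4
cmp $t6, 0  (cmp 4,0)
bne again: taken
$t3=10%6=4
$t3=4+4=8
$t4=(-8)-4=-12
$t6=4-2=2
cmp $t6, 0  (cmp 2,0)
bne again: taken
$t3=8%6=2
$t3=2+2=4
$t4=(-12)-4=-16
$t6=2-2=0
cmp $t6, 0  (cmp 0,0)
bne again: not taken
halt.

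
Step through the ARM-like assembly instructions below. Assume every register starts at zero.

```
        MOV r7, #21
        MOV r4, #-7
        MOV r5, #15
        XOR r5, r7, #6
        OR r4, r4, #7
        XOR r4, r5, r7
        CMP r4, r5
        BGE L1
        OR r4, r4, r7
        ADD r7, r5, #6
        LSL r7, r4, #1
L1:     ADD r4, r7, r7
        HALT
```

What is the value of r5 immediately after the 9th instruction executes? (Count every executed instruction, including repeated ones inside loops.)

r7=21
r4=-7
r5=15
r5=21^6=19
r4=(-7)|7=-1
r4=19^21=6
CMP r4, r5  (cmp 6,19)
BGE L1: not taken
r4=6|21=23
After step 9: r5 = 19.

19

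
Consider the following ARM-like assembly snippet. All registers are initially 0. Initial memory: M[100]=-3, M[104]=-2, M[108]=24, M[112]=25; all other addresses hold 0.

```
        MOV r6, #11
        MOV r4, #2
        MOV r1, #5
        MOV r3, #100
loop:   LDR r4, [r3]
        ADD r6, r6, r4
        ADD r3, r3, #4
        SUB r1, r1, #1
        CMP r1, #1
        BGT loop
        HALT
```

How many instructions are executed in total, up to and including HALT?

r6=11
r4=2
r1=5
r3=100
r4=M[100]=-3
r6=11+(-3)=8
r3=100+4=104
r1=5-1=4
CMP r1, #1  (cmp 4,1)
BGT loop: taken
r4=M[104]=-2
r6=8+(-2)=6
r3=104+4=108
r1=4-1=3
CMP r1, #1  (cmp 3,1)
BGT loop: taken
r4=M[108]=24
r6=6+24=30
r3=108+4=112
r1=3-1=2
CMP r1, #1  (cmp 2,1)
BGT loop: taken
r4=M[112]=25
r6=30+25=55
r3=112+4=116
r1=2-1=1
CMP r1, #1  (cmp 1,1)
BGT loop: not taken
halt.
Total executed instructions: 29.

29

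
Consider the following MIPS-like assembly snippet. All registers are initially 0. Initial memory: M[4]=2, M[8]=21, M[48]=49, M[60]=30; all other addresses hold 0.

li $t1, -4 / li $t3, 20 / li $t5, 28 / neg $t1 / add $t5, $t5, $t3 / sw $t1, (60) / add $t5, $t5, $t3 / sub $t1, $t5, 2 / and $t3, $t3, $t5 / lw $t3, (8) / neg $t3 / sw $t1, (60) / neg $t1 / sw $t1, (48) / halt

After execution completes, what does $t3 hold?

$t1=-4
$t3=20
$t5=28
$t1=-(-4)=4
$t5=28+20=48
sw $t1, (60) → M[60]=4
$t5=48+20=68
$t1=68-2=66
$t3=20&68=4
$t3=M[8]=21
$t3=-(21)=-21
sw $t1, (60) → M[60]=66
$t1=-(66)=-66
sw $t1, (48) → M[48]=-66
halt.

-21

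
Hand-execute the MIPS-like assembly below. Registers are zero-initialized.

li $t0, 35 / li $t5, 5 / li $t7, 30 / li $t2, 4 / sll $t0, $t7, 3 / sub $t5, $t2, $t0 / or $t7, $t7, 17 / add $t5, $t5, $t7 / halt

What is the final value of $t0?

li $t0, 35 → $t0=35
li $t5, 5 → $t5=5
li $t7, 30 → $t7=30
li $t2, 4 → $t2=4
sll $t0, $t7, 3 → $t0=30<<3=240
sub $t5, $t2, $t0 → $t5=4-240=-236
or $t7, $t7, 17 → $t7=30|17=31
add $t5, $t5, $t7 → $t5=(-236)+31=-205
halt.

240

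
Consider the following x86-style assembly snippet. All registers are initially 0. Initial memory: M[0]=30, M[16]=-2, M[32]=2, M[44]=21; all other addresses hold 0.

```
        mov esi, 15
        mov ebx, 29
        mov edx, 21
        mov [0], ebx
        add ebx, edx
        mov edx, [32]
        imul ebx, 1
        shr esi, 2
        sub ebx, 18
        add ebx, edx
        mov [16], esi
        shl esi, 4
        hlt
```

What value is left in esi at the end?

esi=15
ebx=29
edx=21
mov [0], ebx → M[0]=29
ebx=29+21=50
edx=M[32]=2
ebx=50*1=50
esi=15>>2=3
ebx=50-18=32
ebx=32+2=34
mov [16], esi → M[16]=3
esi=3<<4=48
halt.

48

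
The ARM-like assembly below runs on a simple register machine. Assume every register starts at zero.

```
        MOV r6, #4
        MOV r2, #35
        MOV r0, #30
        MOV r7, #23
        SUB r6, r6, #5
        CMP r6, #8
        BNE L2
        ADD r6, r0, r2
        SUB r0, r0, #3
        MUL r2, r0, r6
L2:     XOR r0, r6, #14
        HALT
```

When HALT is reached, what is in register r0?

MOV r6, #4 → r6=4
MOV r2, #35 → r2=35
MOV r0, #30 → r0=30
MOV r7, #23 → r7=23
SUB r6, r6, #5 → r6=4-5=-1
CMP r6, #8  (cmp -1,8)
BNE L2: taken
XOR r0, r6, #14 → r0=(-1)^14=-15
halt.

-15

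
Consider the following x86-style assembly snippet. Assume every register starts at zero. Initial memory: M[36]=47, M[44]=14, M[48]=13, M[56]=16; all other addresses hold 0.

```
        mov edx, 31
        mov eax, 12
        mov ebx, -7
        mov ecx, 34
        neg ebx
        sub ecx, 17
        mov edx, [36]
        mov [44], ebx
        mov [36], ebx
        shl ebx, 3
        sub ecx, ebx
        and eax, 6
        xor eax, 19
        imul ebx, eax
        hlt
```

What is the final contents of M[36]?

mov edx, 31 → edx=31
mov eax, 12 → eax=12
mov ebx, -7 → ebx=-7
mov ecx, 34 → ecx=34
neg ebx → ebx=-(-7)=7
sub ecx, 17 → ecx=34-17=17
mov edx, [36] → edx=M[36]=47
mov [44], ebx → M[44]=7
mov [36], ebx → M[36]=7
shl ebx, 3 → ebx=7<<3=56
sub ecx, ebx → ecx=17-56=-39
and eax, 6 → eax=12&6=4
xor eax, 19 → eax=4^19=23
imul ebx, eax → ebx=56*23=1288
halt.

7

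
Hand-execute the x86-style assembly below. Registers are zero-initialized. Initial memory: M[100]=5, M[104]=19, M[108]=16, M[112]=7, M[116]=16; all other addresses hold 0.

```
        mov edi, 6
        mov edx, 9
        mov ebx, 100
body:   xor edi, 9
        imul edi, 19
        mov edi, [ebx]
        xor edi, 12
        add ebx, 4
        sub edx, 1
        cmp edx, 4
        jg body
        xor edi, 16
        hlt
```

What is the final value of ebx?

after mov edi, 6: edi=6
after mov edx, 9: edx=9
after mov ebx, 100: ebx=100
after xor edi, 9: edi=6^9=15
after imul edi, 19: edi=15*19=285
after mov edi, [ebx]: edi=M[100]=5
after xor edi, 12: edi=5^12=9
after add ebx, 4: ebx=100+4=104
after sub edx, 1: edx=9-1=8
cmp edx, 4  (cmp 8,4)
jg body: taken
after xor edi, 9: edi=9^9=0
after imul edi, 19: edi=0*19=0
after mov edi, [ebx]: edi=M[104]=19
after xor edi, 12: edi=19^12=31
after add ebx, 4: ebx=104+4=108
after sub edx, 1: edx=8-1=7
cmp edx, 4  (cmp 7,4)
jg body: taken
after xor edi, 9: edi=31^9=22
after imul edi, 19: edi=22*19=418
after mov edi, [ebx]: edi=M[108]=16
after xor edi, 12: edi=16^12=28
after add ebx, 4: ebx=108+4=112
after sub edx, 1: edx=7-1=6
cmp edx, 4  (cmp 6,4)
jg body: taken
after xor edi, 9: edi=28^9=21
after imul edi, 19: edi=21*19=399
after mov edi, [ebx]: edi=M[112]=7
after xor edi, 12: edi=7^12=11
after add ebx, 4: ebx=112+4=116
after sub edx, 1: edx=6-1=5
cmp edx, 4  (cmp 5,4)
jg body: taken
after xor edi, 9: edi=11^9=2
after imul edi, 19: edi=2*19=38
after mov edi, [ebx]: edi=M[116]=16
after xor edi, 12: edi=16^12=28
after add ebx, 4: ebx=116+4=120
after sub edx, 1: edx=5-1=4
cmp edx, 4  (cmp 4,4)
jg body: not taken
after xor edi, 16: edi=28^16=12
halt.

120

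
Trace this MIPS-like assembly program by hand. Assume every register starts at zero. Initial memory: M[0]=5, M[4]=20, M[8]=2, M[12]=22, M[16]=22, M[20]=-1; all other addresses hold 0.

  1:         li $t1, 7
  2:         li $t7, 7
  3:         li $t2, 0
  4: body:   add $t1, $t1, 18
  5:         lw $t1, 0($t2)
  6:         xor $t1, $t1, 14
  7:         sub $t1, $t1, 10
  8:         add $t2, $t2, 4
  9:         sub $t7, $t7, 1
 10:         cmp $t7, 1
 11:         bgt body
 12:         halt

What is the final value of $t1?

li $t1, 7 → $t1=7
li $t7, 7 → $t7=7
li $t2, 0 → $t2=0
add $t1, $t1, 18 → $t1=7+18=25
lw $t1, 0($t2) → $t1=M[0]=5
xor $t1, $t1, 14 → $t1=5^14=11
sub $t1, $t1, 10 → $t1=11-10=1
add $t2, $t2, 4 → $t2=0+4=4
sub $t7, $t7, 1 → $t7=7-1=6
cmp $t7, 1  (cmp 6,1)
bgt body: taken
add $t1, $t1, 18 → $t1=1+18=19
lw $t1, 0($t2) → $t1=M[4]=20
xor $t1, $t1, 14 → $t1=20^14=26
sub $t1, $t1, 10 → $t1=26-10=16
add $t2, $t2, 4 → $t2=4+4=8
sub $t7, $t7, 1 → $t7=6-1=5
cmp $t7, 1  (cmp 5,1)
bgt body: taken
add $t1, $t1, 18 → $t1=16+18=34
lw $t1, 0($t2) → $t1=M[8]=2
xor $t1, $t1, 14 → $t1=2^14=12
sub $t1, $t1, 10 → $t1=12-10=2
add $t2, $t2, 4 → $t2=8+4=12
sub $t7, $t7, 1 → $t7=5-1=4
cmp $t7, 1  (cmp 4,1)
bgt body: taken
add $t1, $t1, 18 → $t1=2+18=20
lw $t1, 0($t2) → $t1=M[12]=22
xor $t1, $t1, 14 → $t1=22^14=24
sub $t1, $t1, 10 → $t1=24-10=14
add $t2, $t2, 4 → $t2=12+4=16
sub $t7, $t7, 1 → $t7=4-1=3
cmp $t7, 1  (cmp 3,1)
bgt body: taken
add $t1, $t1, 18 → $t1=14+18=32
lw $t1, 0($t2) → $t1=M[16]=22
xor $t1, $t1, 14 → $t1=22^14=24
sub $t1, $t1, 10 → $t1=24-10=14
add $t2, $t2, 4 → $t2=16+4=20
sub $t7, $t7, 1 → $t7=3-1=2
cmp $t7, 1  (cmp 2,1)
bgt body: taken
add $t1, $t1, 18 → $t1=14+18=32
lw $t1, 0($t2) → $t1=M[20]=-1
xor $t1, $t1, 14 → $t1=(-1)^14=-15
sub $t1, $t1, 10 → $t1=(-15)-10=-25
add $t2, $t2, 4 → $t2=20+4=24
sub $t7, $t7, 1 → $t7=2-1=1
cmp $t7, 1  (cmp 1,1)
bgt body: not taken
halt.

-25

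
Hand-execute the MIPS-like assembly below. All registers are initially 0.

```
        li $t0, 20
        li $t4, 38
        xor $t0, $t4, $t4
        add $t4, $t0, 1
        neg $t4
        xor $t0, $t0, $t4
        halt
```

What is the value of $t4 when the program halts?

-1

after li $t0, 20: $t0=20
after li $t4, 38: $t4=38
after xor $t0, $t4, $t4: $t0=38^38=0
after add $t4, $t0, 1: $t4=0+1=1
after neg $t4: $t4=-(1)=-1
after xor $t0, $t0, $t4: $t0=0^(-1)=-1
halt.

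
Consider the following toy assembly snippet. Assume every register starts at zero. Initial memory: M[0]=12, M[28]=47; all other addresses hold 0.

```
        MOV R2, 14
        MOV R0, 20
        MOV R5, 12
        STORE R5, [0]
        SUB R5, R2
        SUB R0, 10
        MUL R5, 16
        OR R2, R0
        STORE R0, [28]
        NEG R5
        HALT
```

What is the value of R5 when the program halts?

32

R2=14
R0=20
R5=12
STORE R5, [0] → M[0]=12
R5=12-14=-2
R0=20-10=10
R5=(-2)*16=-32
R2=14|10=14
STORE R0, [28] → M[28]=10
R5=-(-32)=32
halt.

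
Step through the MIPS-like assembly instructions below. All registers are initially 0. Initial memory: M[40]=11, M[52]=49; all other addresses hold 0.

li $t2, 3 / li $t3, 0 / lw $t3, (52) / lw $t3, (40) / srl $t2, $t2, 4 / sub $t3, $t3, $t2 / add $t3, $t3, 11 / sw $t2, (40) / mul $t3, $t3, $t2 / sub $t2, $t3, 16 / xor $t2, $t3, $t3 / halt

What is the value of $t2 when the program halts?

0

$t2=3
$t3=0
$t3=M[52]=49
$t3=M[40]=11
$t2=3>>4=0
$t3=11-0=11
$t3=11+11=22
sw $t2, (40) → M[40]=0
$t3=22*0=0
$t2=0-16=-16
$t2=0^0=0
halt.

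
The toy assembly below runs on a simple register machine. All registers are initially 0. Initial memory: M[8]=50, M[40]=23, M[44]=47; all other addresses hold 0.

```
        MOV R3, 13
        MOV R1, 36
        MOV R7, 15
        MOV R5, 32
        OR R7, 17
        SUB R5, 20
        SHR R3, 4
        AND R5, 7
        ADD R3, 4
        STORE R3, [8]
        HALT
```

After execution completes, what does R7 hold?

R3=13
R1=36
R7=15
R5=32
R7=15|17=31
R5=32-20=12
R3=13>>4=0
R5=12&7=4
R3=0+4=4
STORE R3, [8] → M[8]=4
halt.

31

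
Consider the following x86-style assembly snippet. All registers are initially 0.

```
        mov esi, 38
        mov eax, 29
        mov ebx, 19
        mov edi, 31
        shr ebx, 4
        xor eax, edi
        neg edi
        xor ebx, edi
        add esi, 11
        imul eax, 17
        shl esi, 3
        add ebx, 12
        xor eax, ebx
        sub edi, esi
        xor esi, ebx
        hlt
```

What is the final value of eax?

-50

after mov esi, 38: esi=38
after mov eax, 29: eax=29
after mov ebx, 19: ebx=19
after mov edi, 31: edi=31
after shr ebx, 4: ebx=19>>4=1
after xor eax, edi: eax=29^31=2
after neg edi: edi=-(31)=-31
after xor ebx, edi: ebx=1^(-31)=-32
after add esi, 11: esi=38+11=49
after imul eax, 17: eax=2*17=34
after shl esi, 3: esi=49<<3=392
after add ebx, 12: ebx=(-32)+12=-20
after xor eax, ebx: eax=34^(-20)=-50
after sub edi, esi: edi=(-31)-392=-423
after xor esi, ebx: esi=392^(-20)=-412
halt.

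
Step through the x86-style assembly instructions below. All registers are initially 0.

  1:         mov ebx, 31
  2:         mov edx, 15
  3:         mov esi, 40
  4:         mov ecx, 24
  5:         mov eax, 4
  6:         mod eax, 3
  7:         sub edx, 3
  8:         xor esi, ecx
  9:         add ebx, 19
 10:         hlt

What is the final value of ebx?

50

mov ebx, 31 → ebx=31
mov edx, 15 → edx=15
mov esi, 40 → esi=40
mov ecx, 24 → ecx=24
mov eax, 4 → eax=4
mod eax, 3 → eax=4%3=1
sub edx, 3 → edx=15-3=12
xor esi, ecx → esi=40^24=48
add ebx, 19 → ebx=31+19=50
halt.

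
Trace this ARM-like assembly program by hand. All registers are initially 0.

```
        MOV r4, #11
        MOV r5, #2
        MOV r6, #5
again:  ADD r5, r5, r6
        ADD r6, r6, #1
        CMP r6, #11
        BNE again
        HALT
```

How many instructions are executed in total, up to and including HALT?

r4=11
r5=2
r6=5
r5=2+5=7
r6=5+1=6
CMP r6, #11  (cmp 6,11)
BNE again: taken
r5=7+6=13
r6=6+1=7
CMP r6, #11  (cmp 7,11)
BNE again: taken
r5=13+7=20
r6=7+1=8
CMP r6, #11  (cmp 8,11)
BNE again: taken
r5=20+8=28
r6=8+1=9
CMP r6, #11  (cmp 9,11)
BNE again: taken
r5=28+9=37
r6=9+1=10
CMP r6, #11  (cmp 10,11)
BNE again: taken
r5=37+10=47
r6=10+1=11
CMP r6, #11  (cmp 11,11)
BNE again: not taken
halt.
Total executed instructions: 28.

28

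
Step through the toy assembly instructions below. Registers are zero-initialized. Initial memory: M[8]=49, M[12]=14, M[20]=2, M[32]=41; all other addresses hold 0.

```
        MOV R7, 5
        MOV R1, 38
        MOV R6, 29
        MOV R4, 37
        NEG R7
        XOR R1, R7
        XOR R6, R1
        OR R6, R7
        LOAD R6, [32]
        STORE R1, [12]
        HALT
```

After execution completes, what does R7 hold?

-5

R7=5
R1=38
R6=29
R4=37
R7=-(5)=-5
R1=38^(-5)=-35
R6=29^(-35)=-64
R6=(-64)|(-5)=-5
R6=M[32]=41
STORE R1, [12] → M[12]=-35
halt.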